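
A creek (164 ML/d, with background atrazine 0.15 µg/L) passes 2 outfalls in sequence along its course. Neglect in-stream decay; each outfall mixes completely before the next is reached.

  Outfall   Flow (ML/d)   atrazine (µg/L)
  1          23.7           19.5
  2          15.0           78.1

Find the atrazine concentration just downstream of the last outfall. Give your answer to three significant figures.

8.18 µg/L

Outfall 1: combined Q = 187.7 ML/d; C = (164.0·0.1500 + 23.70·19.50)/187.7 = 2.593 µg/L.
Outfall 2: combined Q = 202.7 ML/d; C = (187.7·2.593 + 15.00·78.10)/202.7 = 8.181 µg/L.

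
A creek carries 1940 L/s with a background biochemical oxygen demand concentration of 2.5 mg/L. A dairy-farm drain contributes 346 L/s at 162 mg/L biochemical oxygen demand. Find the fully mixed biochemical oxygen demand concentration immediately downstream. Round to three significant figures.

Mixed concentration C = ΣQC/ΣQ = (1940·2.500 + 346.0·162.0) / 2286 = 60900/2286 = 26.64 mg/L.

26.6 mg/L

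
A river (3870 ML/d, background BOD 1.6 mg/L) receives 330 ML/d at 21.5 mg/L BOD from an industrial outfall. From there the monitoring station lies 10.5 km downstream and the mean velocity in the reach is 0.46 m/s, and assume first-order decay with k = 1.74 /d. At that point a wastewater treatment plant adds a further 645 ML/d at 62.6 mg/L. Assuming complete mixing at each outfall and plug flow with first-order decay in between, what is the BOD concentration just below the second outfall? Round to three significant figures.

Conservation of mass: C = (3870·1.600 + 330.0·21.50) / 4200 = 13290/4200 = 3.164 mg/L; combined flow 4200 ML/d.
Travel time t = 10.5·1000 / 0.46 = 22830 s = 6.341 h.
Decay over the reach: 3.164·exp(−kt) = 3.164·0.6315 = 1.998 mg/L.
At the second outfall, C = (4200·1.998 + 645.0·62.60) / (4200 + 645.0) = 10.07 mg/L.

10.1 mg/L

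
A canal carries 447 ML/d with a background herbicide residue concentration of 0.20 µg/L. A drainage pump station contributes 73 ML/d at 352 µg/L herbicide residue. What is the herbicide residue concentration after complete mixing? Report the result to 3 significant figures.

Flow-weighted average: C = (447.0·0.2000 + 73.00·352.0) / 520.0 = 25790/520.0 = 49.59 µg/L.

49.6 µg/L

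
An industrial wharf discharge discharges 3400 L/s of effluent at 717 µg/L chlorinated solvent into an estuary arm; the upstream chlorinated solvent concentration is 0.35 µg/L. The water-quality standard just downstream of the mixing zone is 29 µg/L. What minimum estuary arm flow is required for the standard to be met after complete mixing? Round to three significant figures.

81600 L/s

Set C_mix = 29: (Q·0.3500 + 3400·717.0) / (Q + 3400) = 29
→ Q = 3400·(717.0 − 29)/(29 − 0.3500) = 81650 L/s.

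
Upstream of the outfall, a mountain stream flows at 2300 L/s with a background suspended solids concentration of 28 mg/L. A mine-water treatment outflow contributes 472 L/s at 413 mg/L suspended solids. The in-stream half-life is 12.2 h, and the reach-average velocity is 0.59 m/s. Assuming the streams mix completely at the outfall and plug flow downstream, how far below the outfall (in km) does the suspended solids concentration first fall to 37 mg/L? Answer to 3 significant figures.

After mixing, C = (2300·28.00 + 472.0·413.0) / 2772 = 259300/2772 = 93.56 mg/L.
Half-life 12.2 h → k = ln 2 / 12.2 = 0.05682 h⁻¹ = 1.364 d⁻¹.
Set 93.56·exp(−k·t) = 37 → t = ln(93.56/37)/k = 58780 s = 16.33 h.
Distance = v·t = 0.59·58780 = 34680 m = 34.68 km.

34.7 km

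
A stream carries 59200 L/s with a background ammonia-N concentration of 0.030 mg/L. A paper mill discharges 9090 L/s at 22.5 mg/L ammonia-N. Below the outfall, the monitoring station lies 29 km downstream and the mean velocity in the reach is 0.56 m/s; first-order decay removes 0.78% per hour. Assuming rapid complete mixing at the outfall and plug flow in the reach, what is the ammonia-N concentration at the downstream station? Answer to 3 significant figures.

After mixing, C = (59200·0.03000 + 9090·22.50) / 68290 = 206300/68290 = 3.021 mg/L.
Travel time t = 29·1000 / 0.56 = 51790 s = 14.38 h.
0.78%/h lost → k = −ln(1 − 0.0078) = 0.007831 h⁻¹.
First-order decay: C = 3.021·exp(−k·t) = 3.021·0.8935 = 2.699 mg/L.

2.70 mg/L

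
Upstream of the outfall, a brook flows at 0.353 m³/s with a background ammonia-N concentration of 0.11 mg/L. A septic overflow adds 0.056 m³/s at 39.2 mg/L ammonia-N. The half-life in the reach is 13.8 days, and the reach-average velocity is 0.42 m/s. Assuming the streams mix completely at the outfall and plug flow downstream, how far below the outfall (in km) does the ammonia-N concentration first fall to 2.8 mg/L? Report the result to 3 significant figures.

483 km

Mass balance: C = (0.3530·0.1100 + 0.05600·39.20) / 0.4090 = 2.234/0.4090 = 5.462 mg/L.
Half-life 13.8 d → k = ln 2 / 13.8 = 0.05023 d⁻¹.
Set 5.462·exp(−k·t) = 2.8 → t = ln(5.462/2.8)/k = 1149000 s = 319.3 h.
Distance = v·t = 0.42·1149000 = 482800 m = 482.8 km.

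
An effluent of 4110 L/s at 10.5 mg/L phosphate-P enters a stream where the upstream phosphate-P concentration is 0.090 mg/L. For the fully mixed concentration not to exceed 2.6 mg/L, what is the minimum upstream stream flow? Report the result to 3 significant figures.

12900 L/s

Set C_mix = 2.6: (Q·0.09000 + 4110·10.50) / (Q + 4110) = 2.6
→ Q = 4110·(10.50 − 2.6)/(2.6 − 0.09000) = 12940 L/s.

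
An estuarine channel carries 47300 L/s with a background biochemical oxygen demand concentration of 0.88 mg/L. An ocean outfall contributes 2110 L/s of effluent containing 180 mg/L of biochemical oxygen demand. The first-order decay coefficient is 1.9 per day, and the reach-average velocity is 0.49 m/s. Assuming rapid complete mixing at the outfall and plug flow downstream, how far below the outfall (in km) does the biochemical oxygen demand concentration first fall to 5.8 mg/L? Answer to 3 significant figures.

Mass balance: C = (47300·0.8800 + 2110·180.0) / 49410 = 421400/49410 = 8.529 mg/L.
Set 8.529·exp(−k·t) = 5.8 → t = ln(8.529/5.8)/k = 17540 s = 4.871 h.
Distance = v·t = 0.49·17540 = 8593 m = 8.593 km.

8.59 km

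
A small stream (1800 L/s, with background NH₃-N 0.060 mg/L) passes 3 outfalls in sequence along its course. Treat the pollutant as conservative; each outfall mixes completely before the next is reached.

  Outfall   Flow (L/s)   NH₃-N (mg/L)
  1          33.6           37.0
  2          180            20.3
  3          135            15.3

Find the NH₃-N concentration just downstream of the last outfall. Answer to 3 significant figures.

Below outfall 1: Q → 1834 L/s, C = (1800·0.06000 + 33.60·37.00)/1834 = 0.7369 mg/L.
Below outfall 2: Q → 2014 L/s, C = (1834·0.7369 + 180.0·20.30)/2014 = 2.486 mg/L.
Below outfall 3: Q → 2149 L/s, C = (2014·2.486 + 135.0·15.30)/2149 = 3.291 mg/L.

3.29 mg/L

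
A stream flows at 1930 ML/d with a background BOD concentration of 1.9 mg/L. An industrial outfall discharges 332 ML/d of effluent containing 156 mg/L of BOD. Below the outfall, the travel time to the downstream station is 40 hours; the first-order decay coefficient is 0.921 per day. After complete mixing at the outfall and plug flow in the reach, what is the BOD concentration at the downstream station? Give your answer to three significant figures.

After mixing, C = (1930·1.900 + 332.0·156.0) / 2262 = 55460/2262 = 24.52 mg/L.
Applying C = C₀e^(−kt): 24.52 × 0.2155 = 5.282 mg/L.

5.28 mg/L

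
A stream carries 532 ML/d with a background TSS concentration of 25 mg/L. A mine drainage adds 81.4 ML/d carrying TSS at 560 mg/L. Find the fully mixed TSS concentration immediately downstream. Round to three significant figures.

96.0 mg/L

Flow-weighted average: C = (532.0·25.00 + 81.40·560.0) / 613.4 = 58880/613.4 = 96.00 mg/L.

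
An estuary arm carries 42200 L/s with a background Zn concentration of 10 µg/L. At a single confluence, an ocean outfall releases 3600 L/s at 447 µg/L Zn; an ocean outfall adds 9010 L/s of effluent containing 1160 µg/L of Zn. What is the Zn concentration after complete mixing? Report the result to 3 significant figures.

Mass balance: C = (42200·10.00 + 3600·447.0 + 9010·1160) / 54810 = 12480000/54810 = 227.7 µg/L.

228 µg/L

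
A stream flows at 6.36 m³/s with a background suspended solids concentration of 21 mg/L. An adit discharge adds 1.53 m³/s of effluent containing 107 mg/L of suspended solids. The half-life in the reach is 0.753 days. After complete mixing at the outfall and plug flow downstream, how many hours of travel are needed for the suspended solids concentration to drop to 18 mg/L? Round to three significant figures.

Mixed concentration C = ΣQC/ΣQ = (6.360·21.00 + 1.530·107.0) / 7.890 = 297.3/7.890 = 37.68 mg/L.
Half-life 0.753 d → k = ln 2 / 0.753 = 0.9205 d⁻¹.
37.68·exp(−k·t) = 18 → t = ln(37.68/18)/k = 69330 s = 19.26 h.

19.3 h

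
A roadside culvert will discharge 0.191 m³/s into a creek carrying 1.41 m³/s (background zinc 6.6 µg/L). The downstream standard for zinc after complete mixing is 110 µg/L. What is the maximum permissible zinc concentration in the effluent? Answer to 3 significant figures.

At the limit, (Qr·Cr + Qe·Cₑ)/(Qr + Qe) = 110:
Cₑ = (1.601·110 − 1.410·6.600) / 0.1910 = 873.3 µg/L.

873 µg/L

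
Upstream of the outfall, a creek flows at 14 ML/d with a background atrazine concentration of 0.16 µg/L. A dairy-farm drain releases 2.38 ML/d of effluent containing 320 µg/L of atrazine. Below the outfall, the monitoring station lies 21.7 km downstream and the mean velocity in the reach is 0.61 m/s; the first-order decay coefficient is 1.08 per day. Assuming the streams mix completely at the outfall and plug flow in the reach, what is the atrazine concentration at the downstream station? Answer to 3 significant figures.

29.9 µg/L

Conservation of mass: C = (14.00·0.1600 + 2.380·320.0) / 16.38 = 763.8/16.38 = 46.63 µg/L.
Travel time t = 21.7·1000 / 0.61 = 35570 s = 9.882 h.
Decay over the reach: 46.63·exp(−kt) = 46.63·0.6410 = 29.89 µg/L.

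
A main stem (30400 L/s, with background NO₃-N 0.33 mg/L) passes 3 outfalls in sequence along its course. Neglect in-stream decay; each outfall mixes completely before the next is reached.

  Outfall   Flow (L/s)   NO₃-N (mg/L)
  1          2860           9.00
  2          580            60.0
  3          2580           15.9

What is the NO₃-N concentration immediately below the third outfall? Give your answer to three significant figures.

After outfall 1: Q = 30400 + 2860 = 33260 L/s; C = (30400·0.3300 + 2860·9.000)/33260 = 1.076 mg/L.
After outfall 2: Q = 33260 + 580.0 = 33840 L/s; C = (33260·1.076 + 580.0·60.00)/33840 = 2.085 mg/L.
After outfall 3: Q = 33840 + 2580 = 36420 L/s; C = (33840·2.085 + 2580·15.90)/36420 = 3.064 mg/L.

3.06 mg/L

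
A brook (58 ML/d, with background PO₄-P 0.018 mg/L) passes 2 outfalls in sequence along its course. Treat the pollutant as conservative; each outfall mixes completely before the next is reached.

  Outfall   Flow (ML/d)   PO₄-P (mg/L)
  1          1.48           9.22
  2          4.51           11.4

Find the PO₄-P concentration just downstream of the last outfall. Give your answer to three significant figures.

1.03 mg/L

Outfall 1: combined Q = 59.48 ML/d; C = (58.00·0.01800 + 1.480·9.220)/59.48 = 0.2470 mg/L.
Outfall 2: combined Q = 63.99 ML/d; C = (59.48·0.2470 + 4.510·11.40)/63.99 = 1.033 mg/L.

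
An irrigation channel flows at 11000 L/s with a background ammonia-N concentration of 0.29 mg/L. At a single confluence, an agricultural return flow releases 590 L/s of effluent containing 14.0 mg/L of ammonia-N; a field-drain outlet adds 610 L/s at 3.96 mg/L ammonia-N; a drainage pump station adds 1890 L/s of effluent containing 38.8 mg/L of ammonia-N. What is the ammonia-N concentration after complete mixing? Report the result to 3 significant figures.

6.19 mg/L

After mixing, C = (11000·0.2900 + 590.0·14.00 + 610.0·3.960 + 1890·38.80) / 14090 = 87200/14090 = 6.189 mg/L.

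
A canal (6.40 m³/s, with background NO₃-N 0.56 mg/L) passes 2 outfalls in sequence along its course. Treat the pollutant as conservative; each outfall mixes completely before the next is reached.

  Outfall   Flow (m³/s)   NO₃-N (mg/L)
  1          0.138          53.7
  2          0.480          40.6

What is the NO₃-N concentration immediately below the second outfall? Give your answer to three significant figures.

After outfall 1: Q = 6.400 + 0.1380 = 6.538 m³/s; C = (6.400·0.5600 + 0.1380·53.70)/6.538 = 1.682 mg/L.
After outfall 2: Q = 6.538 + 0.4800 = 7.018 m³/s; C = (6.538·1.682 + 0.4800·40.60)/7.018 = 4.343 mg/L.

4.34 mg/L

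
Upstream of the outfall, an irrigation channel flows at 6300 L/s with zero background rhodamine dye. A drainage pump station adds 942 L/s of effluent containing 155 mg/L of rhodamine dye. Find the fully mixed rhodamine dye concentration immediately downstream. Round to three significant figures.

20.2 mg/L

Mixed concentration C = ΣQC/ΣQ = (6300·0 + 942.0·155.0) / 7242 = 146000/7242 = 20.16 mg/L.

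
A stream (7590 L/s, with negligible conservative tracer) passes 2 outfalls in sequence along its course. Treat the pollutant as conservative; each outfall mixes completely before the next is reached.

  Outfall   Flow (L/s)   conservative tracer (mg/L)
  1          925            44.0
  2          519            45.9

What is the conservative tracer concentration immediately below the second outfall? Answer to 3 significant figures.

7.14 mg/L

Outfall 1: combined Q = 8515 L/s; C = (7590·0 + 925.0·44.00)/8515 = 4.780 mg/L.
Outfall 2: combined Q = 9034 L/s; C = (8515·4.780 + 519.0·45.90)/9034 = 7.142 mg/L.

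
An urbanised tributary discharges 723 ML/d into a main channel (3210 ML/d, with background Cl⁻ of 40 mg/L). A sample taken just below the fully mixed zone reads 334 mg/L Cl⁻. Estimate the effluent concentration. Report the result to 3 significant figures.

1640 mg/L

Mass balance: 3210·40.00 + 723.0·Cₑ = 3933·334.0
→ Cₑ = (3933·334.0 − 3210·40.00) / 723.0 = 1639 mg/L.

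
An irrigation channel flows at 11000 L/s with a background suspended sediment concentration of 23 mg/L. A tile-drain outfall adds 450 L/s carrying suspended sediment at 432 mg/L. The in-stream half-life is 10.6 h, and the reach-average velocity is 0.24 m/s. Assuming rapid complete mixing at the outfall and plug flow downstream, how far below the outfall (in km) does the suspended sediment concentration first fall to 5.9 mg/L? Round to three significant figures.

25.0 km

Conservation of mass: C = (11000·23.00 + 450.0·432.0) / 11450 = 447400/11450 = 39.07 mg/L.
Half-life 10.6 h → k = ln 2 / 10.6 = 0.06539 h⁻¹ = 1.569 d⁻¹.
Set 39.07·exp(−k·t) = 5.9 → t = ln(39.07/5.9)/k = 104100 s = 28.91 h.
Distance = v·t = 0.24·104100 = 24980 m = 24.98 km.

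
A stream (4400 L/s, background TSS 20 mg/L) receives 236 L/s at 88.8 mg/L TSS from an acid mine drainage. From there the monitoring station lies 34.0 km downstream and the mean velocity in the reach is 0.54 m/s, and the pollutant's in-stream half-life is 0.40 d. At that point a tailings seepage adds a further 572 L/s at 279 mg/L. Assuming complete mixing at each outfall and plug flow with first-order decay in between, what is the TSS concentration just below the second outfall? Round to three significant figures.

36.6 mg/L

Flow-weighted average: C = (4400·20.00 + 236.0·88.80) / 4636 = 109000/4636 = 23.50 mg/L; combined flow 4636 L/s.
Travel time t = 34.0·1000 / 0.54 = 62960 s = 17.49 h.
Half-life 0.40 d → k = ln 2 / 0.40 = 1.733 d⁻¹.
Applying C = C₀e^(−kt): 23.50 × 0.2829 = 6.648 mg/L.
At the second outfall, C = (4636·6.648 + 572.0·279.0) / (4636 + 572.0) = 36.56 mg/L.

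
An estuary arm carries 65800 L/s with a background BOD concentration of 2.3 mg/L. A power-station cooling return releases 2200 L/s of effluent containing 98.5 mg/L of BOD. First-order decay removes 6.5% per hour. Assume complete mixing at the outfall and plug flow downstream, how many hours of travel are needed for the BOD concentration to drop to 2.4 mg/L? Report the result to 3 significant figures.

Conservation of mass: C = (65800·2.300 + 2200·98.50) / 68000 = 368000/68000 = 5.412 mg/L.
6.5%/h lost → k = −ln(1 − 0.065) = 0.06721 h⁻¹.
5.412·exp(−k·t) = 2.4 → t = ln(5.412/2.4)/k = 43560 s = 12.10 h.

12.1 h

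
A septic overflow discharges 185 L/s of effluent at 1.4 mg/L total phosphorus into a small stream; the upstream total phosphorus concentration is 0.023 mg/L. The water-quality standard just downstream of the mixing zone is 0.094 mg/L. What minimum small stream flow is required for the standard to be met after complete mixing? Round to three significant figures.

3400 L/s

Set C_mix = 0.094: (Q·0.02300 + 185.0·1.400) / (Q + 185.0) = 0.094
→ Q = 185.0·(1.400 − 0.094)/(0.094 − 0.02300) = 3403 L/s.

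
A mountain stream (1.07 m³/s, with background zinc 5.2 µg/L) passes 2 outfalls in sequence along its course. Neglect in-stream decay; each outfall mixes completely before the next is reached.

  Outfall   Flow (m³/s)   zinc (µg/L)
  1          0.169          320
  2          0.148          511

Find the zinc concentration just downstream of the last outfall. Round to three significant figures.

97.5 µg/L

Below outfall 1: Q → 1.239 m³/s, C = (1.070·5.200 + 0.1690·320.0)/1.239 = 48.14 µg/L.
Below outfall 2: Q → 1.387 m³/s, C = (1.239·48.14 + 0.1480·511.0)/1.387 = 97.53 µg/L.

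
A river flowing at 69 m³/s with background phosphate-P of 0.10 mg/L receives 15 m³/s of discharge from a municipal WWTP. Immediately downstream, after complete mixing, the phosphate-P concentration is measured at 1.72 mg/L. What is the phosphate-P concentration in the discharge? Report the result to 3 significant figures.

Mass balance: 69.00·0.1000 + 15.00·Cₑ = 84.00·1.720
→ Cₑ = (84.00·1.720 − 69.00·0.1000) / 15.00 = 9.172 mg/L.

9.17 mg/L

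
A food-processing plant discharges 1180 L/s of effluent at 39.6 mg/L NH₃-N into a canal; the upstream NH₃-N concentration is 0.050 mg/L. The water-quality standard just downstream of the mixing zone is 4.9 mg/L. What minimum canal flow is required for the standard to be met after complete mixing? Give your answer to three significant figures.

Set C_mix = 4.9: (Q·0.05000 + 1180·39.60) / (Q + 1180) = 4.9
→ Q = 1180·(39.60 − 4.9)/(4.9 − 0.05000) = 8442 L/s.

8440 L/s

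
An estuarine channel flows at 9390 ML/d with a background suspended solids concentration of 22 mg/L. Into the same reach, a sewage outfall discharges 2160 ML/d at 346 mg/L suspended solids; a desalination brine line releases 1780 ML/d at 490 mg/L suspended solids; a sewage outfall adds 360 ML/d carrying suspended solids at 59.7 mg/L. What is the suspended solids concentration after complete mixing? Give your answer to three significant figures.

Mixed concentration C = ΣQC/ΣQ = (9390·22.00 + 2160·346.0 + 1780·490.0 + 360.0·59.70) / 13690 = 1848000/13690 = 135.0 mg/L.

135 mg/L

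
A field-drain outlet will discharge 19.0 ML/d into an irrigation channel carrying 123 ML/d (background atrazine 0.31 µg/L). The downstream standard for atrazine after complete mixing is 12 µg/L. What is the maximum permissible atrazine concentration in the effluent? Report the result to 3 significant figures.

87.7 µg/L

At the limit, (Qr·Cr + Qe·Cₑ)/(Qr + Qe) = 12:
Cₑ = (142.0·12 − 123.0·0.3100) / 19.00 = 87.68 µg/L.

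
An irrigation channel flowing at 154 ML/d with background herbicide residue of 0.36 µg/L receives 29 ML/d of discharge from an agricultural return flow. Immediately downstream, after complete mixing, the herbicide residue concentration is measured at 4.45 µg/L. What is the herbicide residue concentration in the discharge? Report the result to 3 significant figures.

Mass balance: 154.0·0.3600 + 29.00·Cₑ = 183.0·4.450
→ Cₑ = (183.0·4.450 − 154.0·0.3600) / 29.00 = 26.17 µg/L.

26.2 µg/L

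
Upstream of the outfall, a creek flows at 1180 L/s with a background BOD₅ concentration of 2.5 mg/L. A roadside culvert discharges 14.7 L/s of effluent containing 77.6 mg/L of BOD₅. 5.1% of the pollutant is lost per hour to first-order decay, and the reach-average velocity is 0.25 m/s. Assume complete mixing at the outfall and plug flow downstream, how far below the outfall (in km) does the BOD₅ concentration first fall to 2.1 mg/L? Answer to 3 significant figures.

Mixed concentration C = ΣQC/ΣQ = (1180·2.500 + 14.70·77.60) / 1195 = 4091/1195 = 3.424 mg/L.
5.1%/h lost → k = −ln(1 − 0.051) = 0.05235 h⁻¹.
Set 3.424·exp(−k·t) = 2.1 → t = ln(3.424/2.1)/k = 33620 s = 9.339 h.
Distance = v·t = 0.25·33620 = 8406 m = 8.406 km.

8.41 km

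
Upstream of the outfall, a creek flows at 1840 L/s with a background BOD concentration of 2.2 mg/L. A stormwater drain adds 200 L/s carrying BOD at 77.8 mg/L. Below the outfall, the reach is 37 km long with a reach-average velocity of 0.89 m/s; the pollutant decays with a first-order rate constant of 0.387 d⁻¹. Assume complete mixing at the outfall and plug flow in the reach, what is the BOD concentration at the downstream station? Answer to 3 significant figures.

7.98 mg/L

Mixed concentration C = ΣQC/ΣQ = (1840·2.200 + 200.0·77.80) / 2040 = 19610/2040 = 9.612 mg/L.
Travel time t = 37·1000 / 0.89 = 41570 s = 11.55 h.
Decay over the reach: 9.612·exp(−kt) = 9.612·0.8301 = 7.979 mg/L.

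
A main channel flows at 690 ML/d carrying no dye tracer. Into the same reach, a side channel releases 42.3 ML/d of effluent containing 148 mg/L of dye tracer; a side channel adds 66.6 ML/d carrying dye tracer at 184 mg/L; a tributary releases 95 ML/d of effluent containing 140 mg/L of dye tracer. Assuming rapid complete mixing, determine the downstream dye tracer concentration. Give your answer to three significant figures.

35.6 mg/L

Flow-weighted average: C = (690.0·0 + 42.30·148.0 + 66.60·184.0 + 95.00·140.0) / 893.9 = 31810/893.9 = 35.59 mg/L.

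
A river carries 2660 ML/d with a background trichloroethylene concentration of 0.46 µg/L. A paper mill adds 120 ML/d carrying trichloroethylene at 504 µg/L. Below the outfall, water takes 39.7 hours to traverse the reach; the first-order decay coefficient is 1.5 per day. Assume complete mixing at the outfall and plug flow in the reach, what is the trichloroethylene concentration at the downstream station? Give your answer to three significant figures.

Flow-weighted average: C = (2660·0.4600 + 120.0·504.0) / 2780 = 61700/2780 = 22.20 µg/L.
Decay over the reach: 22.20·exp(−kt) = 22.20·0.08364 = 1.856 µg/L.

1.86 µg/L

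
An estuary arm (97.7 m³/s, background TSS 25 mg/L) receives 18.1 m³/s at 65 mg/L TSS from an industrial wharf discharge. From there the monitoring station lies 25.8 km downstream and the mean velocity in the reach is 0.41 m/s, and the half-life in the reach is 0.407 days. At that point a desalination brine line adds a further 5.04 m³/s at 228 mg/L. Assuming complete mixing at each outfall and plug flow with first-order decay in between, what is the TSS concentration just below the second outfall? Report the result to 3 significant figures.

Mixed concentration C = ΣQC/ΣQ = (97.70·25.00 + 18.10·65.00) / 115.8 = 3619/115.8 = 31.25 mg/L; combined flow 115.8 m³/s.
Travel time t = 25.8·1000 / 0.41 = 62930 s = 17.48 h.
Half-life 0.407 d → k = ln 2 / 0.407 = 1.703 d⁻¹.
Decay over the reach: 31.25·exp(−kt) = 31.25·0.2893 = 9.040 mg/L.
Second outfall: C = (115.8·9.040 + 5.040·228.0)/120.8 = 18.17 mg/L.

18.2 mg/L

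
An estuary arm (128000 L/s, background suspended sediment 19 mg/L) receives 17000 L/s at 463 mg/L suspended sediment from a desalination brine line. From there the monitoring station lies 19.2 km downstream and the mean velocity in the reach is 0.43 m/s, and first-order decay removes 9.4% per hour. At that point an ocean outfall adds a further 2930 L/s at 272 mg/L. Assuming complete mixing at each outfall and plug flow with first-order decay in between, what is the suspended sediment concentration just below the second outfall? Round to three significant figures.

Flow-weighted average: C = (128000·19.00 + 17000·463.0) / 145000 = 10300000/145000 = 71.06 mg/L; combined flow 145000 L/s.
Travel time t = 19.2·1000 / 0.43 = 44650 s = 12.40 h.
9.4%/h lost → k = −ln(1 − 0.094) = 0.09872 h⁻¹.
Decay over the reach: 71.06·exp(−kt) = 71.06·0.2939 = 20.89 mg/L.
Second outfall: C = (145000·20.89 + 2930·272.0)/147900 = 25.86 mg/L.

25.9 mg/L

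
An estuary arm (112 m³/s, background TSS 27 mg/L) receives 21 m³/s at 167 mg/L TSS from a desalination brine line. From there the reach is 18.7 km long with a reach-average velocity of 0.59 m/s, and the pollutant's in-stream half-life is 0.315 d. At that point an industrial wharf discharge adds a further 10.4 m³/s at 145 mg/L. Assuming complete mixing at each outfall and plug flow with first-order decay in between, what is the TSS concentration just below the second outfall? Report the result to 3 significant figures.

Conservation of mass: C = (112.0·27.00 + 21.00·167.0) / 133.0 = 6531/133.0 = 49.11 mg/L; combined flow 133.0 m³/s.
Travel time t = 18.7·1000 / 0.59 = 31690 s = 8.804 h.
Half-life 0.315 d → k = ln 2 / 0.315 = 2.200 d⁻¹.
Applying C = C₀e^(−kt): 49.11 × 0.4461 = 21.91 mg/L.
Second outfall: C = (133.0·21.91 + 10.40·145.0)/143.4 = 30.83 mg/L.

30.8 mg/L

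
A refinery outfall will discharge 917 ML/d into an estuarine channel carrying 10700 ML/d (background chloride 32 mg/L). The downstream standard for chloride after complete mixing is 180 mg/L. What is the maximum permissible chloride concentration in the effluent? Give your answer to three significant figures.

1910 mg/L

At the limit, (Qr·Cr + Qe·Cₑ)/(Qr + Qe) = 180:
Cₑ = (11620·180 − 10700·32.00) / 917.0 = 1907 mg/L.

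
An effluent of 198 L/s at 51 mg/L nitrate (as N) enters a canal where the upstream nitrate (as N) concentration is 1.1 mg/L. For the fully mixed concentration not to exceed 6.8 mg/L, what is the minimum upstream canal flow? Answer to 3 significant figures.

Set C_mix = 6.8: (Q·1.100 + 198.0·51.00) / (Q + 198.0) = 6.8
→ Q = 198.0·(51.00 − 6.8)/(6.8 − 1.100) = 1535 L/s.

1540 L/s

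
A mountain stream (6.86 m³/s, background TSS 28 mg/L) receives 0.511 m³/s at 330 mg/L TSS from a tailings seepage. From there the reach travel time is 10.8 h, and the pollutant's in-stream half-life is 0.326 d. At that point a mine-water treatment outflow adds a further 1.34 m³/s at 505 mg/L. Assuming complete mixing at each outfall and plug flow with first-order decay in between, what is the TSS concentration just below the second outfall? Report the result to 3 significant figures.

93.6 mg/L

Mixed concentration C = ΣQC/ΣQ = (6.860·28.00 + 0.5110·330.0) / 7.371 = 360.7/7.371 = 48.94 mg/L; combined flow 7.371 m³/s.
Half-life 0.326 d → k = ln 2 / 0.326 = 2.126 d⁻¹.
Applying C = C₀e^(−kt): 48.94 × 0.3841 = 18.80 mg/L.
Second outfall: C = (7.371·18.80 + 1.340·505.0)/8.711 = 93.59 mg/L.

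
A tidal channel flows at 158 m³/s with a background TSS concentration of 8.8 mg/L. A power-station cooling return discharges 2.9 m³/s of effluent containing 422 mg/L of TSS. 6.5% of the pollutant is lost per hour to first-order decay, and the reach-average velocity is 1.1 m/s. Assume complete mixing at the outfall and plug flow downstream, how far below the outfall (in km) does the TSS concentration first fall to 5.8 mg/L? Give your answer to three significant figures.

60.7 km

Conservation of mass: C = (158.0·8.800 + 2.900·422.0) / 160.9 = 2614/160.9 = 16.25 mg/L.
6.5%/h lost → k = −ln(1 − 0.065) = 0.06721 h⁻¹.
Set 16.25·exp(−k·t) = 5.8 → t = ln(16.25/5.8)/k = 55180 s = 15.33 h.
Distance = v·t = 1.1·55180 = 60690 m = 60.69 km.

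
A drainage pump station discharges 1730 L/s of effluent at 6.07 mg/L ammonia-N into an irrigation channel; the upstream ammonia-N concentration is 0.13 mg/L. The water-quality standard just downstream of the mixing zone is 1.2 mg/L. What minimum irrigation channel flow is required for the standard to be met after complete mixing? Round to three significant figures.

Set C_mix = 1.2: (Q·0.1300 + 1730·6.070) / (Q + 1730) = 1.2
→ Q = 1730·(6.070 − 1.2)/(1.2 − 0.1300) = 7874 L/s.

7870 L/s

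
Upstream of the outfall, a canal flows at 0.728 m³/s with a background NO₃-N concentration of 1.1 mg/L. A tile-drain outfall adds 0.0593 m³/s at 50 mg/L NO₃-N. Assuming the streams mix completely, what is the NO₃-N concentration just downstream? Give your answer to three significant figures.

Flow-weighted average: C = (0.7280·1.100 + 0.05930·50.00) / 0.7873 = 3.766/0.7873 = 4.783 mg/L.

4.78 mg/L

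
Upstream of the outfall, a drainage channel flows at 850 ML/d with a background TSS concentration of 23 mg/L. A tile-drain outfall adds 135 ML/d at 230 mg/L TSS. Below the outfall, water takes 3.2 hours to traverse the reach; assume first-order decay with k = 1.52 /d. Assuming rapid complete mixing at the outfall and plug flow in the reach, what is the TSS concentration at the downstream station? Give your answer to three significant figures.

41.9 mg/L

Mixed concentration C = ΣQC/ΣQ = (850.0·23.00 + 135.0·230.0) / 985.0 = 50600/985.0 = 51.37 mg/L.
Decay over the reach: 51.37·exp(−kt) = 51.37·0.8166 = 41.95 mg/L.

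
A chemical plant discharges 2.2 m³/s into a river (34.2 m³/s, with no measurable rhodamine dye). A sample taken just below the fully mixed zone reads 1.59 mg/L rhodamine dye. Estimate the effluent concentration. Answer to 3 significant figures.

Mass balance: 34.20·0 + 2.200·Cₑ = 36.40·1.590
→ Cₑ = (36.40·1.590 − 34.20·0) / 2.200 = 26.31 mg/L.

26.3 mg/L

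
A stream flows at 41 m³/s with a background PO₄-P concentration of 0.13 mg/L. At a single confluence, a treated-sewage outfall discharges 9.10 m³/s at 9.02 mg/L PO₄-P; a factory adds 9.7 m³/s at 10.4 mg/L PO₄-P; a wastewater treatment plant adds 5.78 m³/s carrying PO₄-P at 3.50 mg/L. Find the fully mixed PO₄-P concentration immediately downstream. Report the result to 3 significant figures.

3.18 mg/L

Mass balance: C = (41.00·0.1300 + 9.100·9.020 + 9.700·10.40 + 5.780·3.500) / 65.58 = 208.5/65.58 = 3.180 mg/L.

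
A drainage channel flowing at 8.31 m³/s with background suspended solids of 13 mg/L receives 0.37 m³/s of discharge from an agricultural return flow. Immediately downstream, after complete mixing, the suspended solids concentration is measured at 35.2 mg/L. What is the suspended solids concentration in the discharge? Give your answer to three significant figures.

Mass balance: 8.310·13.00 + 0.3700·Cₑ = 8.680·35.20
→ Cₑ = (8.680·35.20 − 8.310·13.00) / 0.3700 = 533.8 mg/L.

534 mg/L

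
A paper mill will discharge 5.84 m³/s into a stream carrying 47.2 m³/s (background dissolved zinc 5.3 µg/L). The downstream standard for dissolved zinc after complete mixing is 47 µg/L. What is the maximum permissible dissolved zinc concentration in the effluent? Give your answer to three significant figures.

At the limit, (Qr·Cr + Qe·Cₑ)/(Qr + Qe) = 47:
Cₑ = (53.04·47 − 47.20·5.300) / 5.840 = 384.0 µg/L.

384 µg/L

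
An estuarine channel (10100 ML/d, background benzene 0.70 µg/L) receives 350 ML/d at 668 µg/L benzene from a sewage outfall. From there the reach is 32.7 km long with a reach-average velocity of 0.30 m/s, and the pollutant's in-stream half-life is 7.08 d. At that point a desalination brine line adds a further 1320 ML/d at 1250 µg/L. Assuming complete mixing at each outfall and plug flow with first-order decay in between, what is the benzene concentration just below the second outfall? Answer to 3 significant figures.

After mixing, C = (10100·0.7000 + 350.0·668.0) / 10450 = 240900/10450 = 23.05 µg/L; combined flow 10450 ML/d.
Travel time t = 32.7·1000 / 0.30 = 109000 s = 30.28 h.
Half-life 7.08 d → k = ln 2 / 7.08 = 0.09790 d⁻¹.
After decay, C = 23.05 × e^(−kt) = 23.05 × 0.8838 = 20.37 µg/L.
Second outfall: C = (10450·20.37 + 1320·1250)/11770 = 158.3 µg/L.

158 µg/L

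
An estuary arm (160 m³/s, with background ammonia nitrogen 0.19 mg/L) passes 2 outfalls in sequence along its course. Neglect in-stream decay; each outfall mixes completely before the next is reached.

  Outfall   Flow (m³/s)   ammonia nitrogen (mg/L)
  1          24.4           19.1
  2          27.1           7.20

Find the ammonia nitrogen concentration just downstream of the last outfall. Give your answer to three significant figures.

After outfall 1: Q = 160.0 + 24.40 = 184.4 m³/s; C = (160.0·0.1900 + 24.40·19.10)/184.4 = 2.692 mg/L.
After outfall 2: Q = 184.4 + 27.10 = 211.5 m³/s; C = (184.4·2.692 + 27.10·7.200)/211.5 = 3.270 mg/L.

3.27 mg/L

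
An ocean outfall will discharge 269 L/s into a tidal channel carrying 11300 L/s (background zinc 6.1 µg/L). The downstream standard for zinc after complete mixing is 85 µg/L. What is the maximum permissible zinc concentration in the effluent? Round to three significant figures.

At the limit, (Qr·Cr + Qe·Cₑ)/(Qr + Qe) = 85:
Cₑ = (11570·85 − 11300·6.100) / 269.0 = 3399 µg/L.

3400 µg/L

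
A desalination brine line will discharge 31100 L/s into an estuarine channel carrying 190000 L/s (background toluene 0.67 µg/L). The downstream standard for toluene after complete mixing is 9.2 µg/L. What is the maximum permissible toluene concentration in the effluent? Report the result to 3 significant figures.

At the limit, (Qr·Cr + Qe·Cₑ)/(Qr + Qe) = 9.2:
Cₑ = (221100·9.2 − 190000·0.6700) / 31100 = 61.31 µg/L.

61.3 µg/L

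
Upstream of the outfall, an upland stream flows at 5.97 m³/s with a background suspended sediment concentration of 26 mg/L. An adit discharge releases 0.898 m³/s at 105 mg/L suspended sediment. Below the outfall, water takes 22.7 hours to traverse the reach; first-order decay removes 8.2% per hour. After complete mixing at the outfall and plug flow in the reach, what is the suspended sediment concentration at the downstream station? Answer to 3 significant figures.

Conservation of mass: C = (5.970·26.00 + 0.8980·105.0) / 6.868 = 249.5/6.868 = 36.33 mg/L.
8.2%/h lost → k = −ln(1 − 0.082) = 0.08556 h⁻¹.
After decay, C = 36.33 × e^(−kt) = 36.33 × 0.1434 = 5.209 mg/L.

5.21 mg/L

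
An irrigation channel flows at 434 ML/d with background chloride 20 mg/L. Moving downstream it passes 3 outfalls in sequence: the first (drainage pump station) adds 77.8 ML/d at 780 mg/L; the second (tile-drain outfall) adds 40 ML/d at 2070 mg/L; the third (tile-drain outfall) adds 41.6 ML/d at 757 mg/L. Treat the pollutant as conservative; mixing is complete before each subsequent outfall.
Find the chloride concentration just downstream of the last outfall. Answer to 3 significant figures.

Below outfall 1: Q → 511.8 ML/d, C = (434.0·20.00 + 77.80·780.0)/511.8 = 135.5 mg/L.
Below outfall 2: Q → 551.8 ML/d, C = (511.8·135.5 + 40.00·2070)/551.8 = 275.8 mg/L.
Below outfall 3: Q → 593.4 ML/d, C = (551.8·275.8 + 41.60·757.0)/593.4 = 309.5 mg/L.

309 mg/L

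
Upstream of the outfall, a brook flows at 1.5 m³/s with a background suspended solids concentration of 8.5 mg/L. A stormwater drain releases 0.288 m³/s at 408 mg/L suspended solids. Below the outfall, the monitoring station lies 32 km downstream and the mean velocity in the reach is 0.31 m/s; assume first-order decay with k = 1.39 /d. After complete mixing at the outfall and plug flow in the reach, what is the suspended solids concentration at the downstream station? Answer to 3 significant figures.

13.8 mg/L

After mixing, C = (1.500·8.500 + 0.2880·408.0) / 1.788 = 130.3/1.788 = 72.85 mg/L.
Travel time t = 32·1000 / 0.31 = 103200 s = 28.67 h.
After decay, C = 72.85 × e^(−kt) = 72.85 × 0.1900 = 13.84 mg/L.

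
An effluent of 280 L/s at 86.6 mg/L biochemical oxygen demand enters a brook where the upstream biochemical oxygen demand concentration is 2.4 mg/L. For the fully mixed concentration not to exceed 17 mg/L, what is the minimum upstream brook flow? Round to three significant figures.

1330 L/s

Set C_mix = 17: (Q·2.400 + 280.0·86.60) / (Q + 280.0) = 17
→ Q = 280.0·(86.60 − 17)/(17 − 2.400) = 1335 L/s.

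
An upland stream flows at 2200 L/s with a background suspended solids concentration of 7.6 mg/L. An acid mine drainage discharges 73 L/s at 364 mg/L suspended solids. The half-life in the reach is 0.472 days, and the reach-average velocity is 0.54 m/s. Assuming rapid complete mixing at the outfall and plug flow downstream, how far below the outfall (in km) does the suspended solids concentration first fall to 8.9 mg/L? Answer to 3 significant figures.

24.2 km

Mass balance: C = (2200·7.600 + 73.00·364.0) / 2273 = 43290/2273 = 19.05 mg/L.
Half-life 0.472 d → k = ln 2 / 0.472 = 1.469 d⁻¹.
Set 19.05·exp(−k·t) = 8.9 → t = ln(19.05/8.9)/k = 44760 s = 12.43 h.
Distance = v·t = 0.54·44760 = 24170 m = 24.17 km.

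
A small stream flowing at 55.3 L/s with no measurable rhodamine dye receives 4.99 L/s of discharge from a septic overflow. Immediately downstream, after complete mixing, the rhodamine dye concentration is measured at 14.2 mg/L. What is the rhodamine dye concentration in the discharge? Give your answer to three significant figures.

172 mg/L

Mass balance: 55.30·0 + 4.990·Cₑ = 60.29·14.20
→ Cₑ = (60.29·14.20 − 55.30·0) / 4.990 = 171.6 mg/L.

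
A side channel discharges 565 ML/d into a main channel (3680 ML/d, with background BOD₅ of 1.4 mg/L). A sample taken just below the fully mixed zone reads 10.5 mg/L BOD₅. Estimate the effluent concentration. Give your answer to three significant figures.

69.8 mg/L

Mass balance: 3680·1.400 + 565.0·Cₑ = 4245·10.50
→ Cₑ = (4245·10.50 − 3680·1.400) / 565.0 = 69.77 mg/L.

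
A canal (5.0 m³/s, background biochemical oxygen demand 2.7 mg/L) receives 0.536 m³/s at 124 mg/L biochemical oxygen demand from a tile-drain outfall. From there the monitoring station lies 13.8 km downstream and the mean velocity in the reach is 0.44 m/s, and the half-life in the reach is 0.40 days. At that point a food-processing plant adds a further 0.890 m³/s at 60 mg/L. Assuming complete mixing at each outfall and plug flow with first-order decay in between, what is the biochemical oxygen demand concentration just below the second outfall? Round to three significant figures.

14.9 mg/L

Conservation of mass: C = (5.000·2.700 + 0.5360·124.0) / 5.536 = 79.96/5.536 = 14.44 mg/L; combined flow 5.536 m³/s.
Travel time t = 13.8·1000 / 0.44 = 31360 s = 8.712 h.
Half-life 0.40 d → k = ln 2 / 0.40 = 1.733 d⁻¹.
Decay over the reach: 14.44·exp(−kt) = 14.44·0.5331 = 7.700 mg/L.
At the second outfall, C = (5.536·7.700 + 0.8900·60.00) / (5.536 + 0.8900) = 14.94 mg/L.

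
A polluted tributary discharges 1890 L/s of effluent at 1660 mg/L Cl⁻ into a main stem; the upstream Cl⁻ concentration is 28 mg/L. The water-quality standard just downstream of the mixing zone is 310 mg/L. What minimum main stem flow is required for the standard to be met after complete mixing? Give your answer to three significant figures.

9050 L/s

Set C_mix = 310: (Q·28.00 + 1890·1660) / (Q + 1890) = 310
→ Q = 1890·(1660 − 310)/(310 − 28.00) = 9048 L/s.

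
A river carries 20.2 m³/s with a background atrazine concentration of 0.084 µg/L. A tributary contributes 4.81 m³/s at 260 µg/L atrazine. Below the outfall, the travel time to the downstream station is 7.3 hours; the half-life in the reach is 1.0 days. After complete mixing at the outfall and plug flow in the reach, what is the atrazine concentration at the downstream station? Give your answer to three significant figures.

40.6 µg/L

Conservation of mass: C = (20.20·0.08400 + 4.810·260.0) / 25.01 = 1252/25.01 = 50.07 µg/L.
Half-life 1.0 d → k = ln 2 / 1.0 = 0.6931 d⁻¹.
Applying C = C₀e^(−kt): 50.07 × 0.8099 = 40.55 µg/L.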